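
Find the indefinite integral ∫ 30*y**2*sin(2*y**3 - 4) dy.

Let u = 2*y**3 - 4, so du = (6*y**2) dy.
Rewriting, the integral becomes 5·∫ sin(u) du = 5·-cos(u).
Substituting back, u = 2*y**3 - 4.

-5*cos(2*y**3 - 4) + C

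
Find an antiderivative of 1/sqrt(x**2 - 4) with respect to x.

Substitute x = 2·sec(θ), so dx = 2·sec(θ)*tan(θ) dθ and the radical becomes sqrt(x**2 - 4) = 2·tan(θ) by the Pythagorean identity.
Integrate the resulting trig expression in θ, then back-substitute sec(θ) = x/2, tan(θ) = sqrt(x**2 - 4)/2 (absorbing any constant into C).

log(x + sqrt(x**2 - 4)) + C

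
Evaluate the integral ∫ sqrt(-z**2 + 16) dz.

Substitute z = 4·sin(θ), so dz = 4·cos(θ) dθ and the radical becomes sqrt(-z**2 + 16) = 4·cos(θ) by the Pythagorean identity.
Integrate the resulting trig expression in θ, then back-substitute θ = asin(z/4), sin(θ) = z/4, cos(θ) = sqrt(-z**2 + 16)/4 (absorbing any constant into C).

z*sqrt(-z**2 + 16)/2 + 8*asin(z/4) + C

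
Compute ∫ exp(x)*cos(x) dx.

exp(x)*sin(x)/2 + exp(x)*cos(x)/2 + C

Let I denote the integral. Integrate by parts with u = cos(x), dv = exp(x) dx, so v = exp(x): I = exp(x)*cos(x) + ∫ exp(x)*sin(x) dx.
Apply parts again with u = sin(x), dv = exp(x) dx: ∫ exp(x)*sin(x) dx = exp(x)*sin(x) − I. Substituting back brings back I: I = exp(x)*sin(x) + exp(x)*cos(x) − I.
Solving for I: (1 + 1)·I equals the remaining terms, so I = (1/2)·(exp(x)*sin(x) + exp(x)*cos(x)).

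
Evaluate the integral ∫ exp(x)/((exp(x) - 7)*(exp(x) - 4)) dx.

Let u = e^x, du = e^x dx.
The integral becomes ∫ du/((u-7)(u-4)); decompose into partial fractions.

log(exp(x) - 7)/3 - log(exp(x) - 4)/3 + C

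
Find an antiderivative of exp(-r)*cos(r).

exp(-r)*sin(r)/2 - exp(-r)*cos(r)/2 + C

Let I denote the integral. Integrate by parts with u = cos(r), dv = exp(-r) dr, so v = -exp(-r): I = -exp(-r)*cos(r) − ∫ exp(-r)*sin(r) dr.
Apply parts again with u = sin(r), dv = exp(-r) dr: ∫ exp(-r)*sin(r) dr = -exp(-r)*sin(r) + I. Substituting back brings back I: I = exp(-r)*sin(r) - exp(-r)*cos(r) − I.
Solving for I: (1 + 1)·I equals the remaining terms, so I = (1/2)·(exp(-r)*sin(r) - exp(-r)*cos(r)).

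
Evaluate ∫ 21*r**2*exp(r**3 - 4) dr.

Let u = r**3 - 4, so du = (3*r**2) dr.
Rewriting, the integral becomes 7·∫ e^u du = 7·e^u.
Substituting back, u = r**3 - 4.

7*exp(r**3 - 4) + C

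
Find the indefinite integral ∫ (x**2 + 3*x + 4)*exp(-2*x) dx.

Use integration by parts with u = x**2 + 3*x + 4, dv = exp(-2*x) dx, so v = -exp(-2*x)/2.
Apply parts 2 times (tabular method): alternate signs, differentiate u down to 0, integrate dv up.

(-x**2 - 4*x - 6)*exp(-2*x)/2 + C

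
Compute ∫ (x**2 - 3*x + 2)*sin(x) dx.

Use integration by parts with u = x**2 - 3*x + 2, dv = sin(x) dx, so v = -cos(x).
Apply parts 2 times (tabular method): alternate signs, differentiate u down to 0, integrate dv up.

-x**2*cos(x) + 2*x*sin(x) + 3*x*cos(x) - 3*sin(x) + C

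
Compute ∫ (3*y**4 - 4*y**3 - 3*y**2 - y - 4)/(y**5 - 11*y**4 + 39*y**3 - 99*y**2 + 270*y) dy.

-2*log(y)/135 + 1453*log(y - 6)/135 - 1291*log(y - 5)/170 - 707*log(y**2 + 9)/9180 + 3661*atan(y/3)/4590 + C

Factor the denominator: y*(y - 6)*(y - 5)*(y**2 + 9).
Partial-fraction decomposition: -7*(101*y - 1569)/(4590*(y**2 + 9)) - 1291/(170*(y - 5)) + 1453/(135*(y - 6)) - 2/(135*y).
Integrate each term; A/(y−a) gives A·log|y−a|; the (By+D)/(y²+p²) term gives a log and an atan.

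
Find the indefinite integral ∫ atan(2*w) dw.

w*atan(2*w) - log(4*w**2 + 1)/4 + C

Use integration by parts with u = arctan(2*w), dv = dw.
Then du = 2/(4*w**2 + 1) dw.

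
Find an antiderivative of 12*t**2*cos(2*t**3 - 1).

2*sin(2*t**3 - 1) + C

Let u = 2*t**3 - 1, so du = (6*t**2) dt.
Rewriting, the integral becomes 2·∫ cos(u) du = 2·sin(u).
Substituting back, u = 2*t**3 - 1.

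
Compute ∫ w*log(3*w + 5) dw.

Use integration by parts with u = log(3*w + 5), dv = w dw.
Then du = 3/(3*w + 5) dw and v = w**2/2.

w**2*log(3*w + 5)/2 - w**2/4 + 5*w/6 - 25*log(3*w + 5)/18 + C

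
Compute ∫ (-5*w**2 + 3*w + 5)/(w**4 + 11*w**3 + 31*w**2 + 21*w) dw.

5*log(w)/21 + log(w + 1)/4 - 49*log(w + 3)/24 + 87*log(w + 7)/56 + C

Factor the denominator: w*(w + 1)*(w + 3)*(w + 7).
Partial-fraction decomposition: 87/(56*(w + 7)) - 49/(24*(w + 3)) + 1/(4*(w + 1)) + 5/(21*w).
Integrate each term: A/(w−a) contributes A·log|w−a|.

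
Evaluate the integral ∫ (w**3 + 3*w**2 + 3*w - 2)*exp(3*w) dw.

Use integration by parts with u = w**3 + 3*w**2 + 3*w - 2, dv = exp(3*w) dw, so v = exp(3*w)/3.
Apply parts 3 times (tabular method): alternate signs, differentiate u down to 0, integrate dv up.

(9*w**3 + 18*w**2 + 15*w - 23)*exp(3*w)/27 + C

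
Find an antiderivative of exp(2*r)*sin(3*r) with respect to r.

2*exp(2*r)*sin(3*r)/13 - 3*exp(2*r)*cos(3*r)/13 + C

Let I denote the integral. Integrate by parts with u = sin(3*r), dv = exp(2*r) dr, so v = exp(2*r)/2: I = exp(2*r)*sin(3*r)/2 − (3/2)·∫ exp(2*r)*cos(3*r) dr.
Apply parts again with u = cos(3*r), dv = exp(2*r) dr: ∫ exp(2*r)*cos(3*r) dr = exp(2*r)*cos(3*r)/2 + (3/2)·I. Substituting back brings back I: I = exp(2*r)*sin(3*r)/2 - 3*exp(2*r)*cos(3*r)/4 − (9/4)·I.
Solving for I: (1 + 9/4)·I equals the remaining terms, so I = (4/13)·(exp(2*r)*sin(3*r)/2 - 3*exp(2*r)*cos(3*r)/4).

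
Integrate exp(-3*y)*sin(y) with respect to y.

-3*exp(-3*y)*sin(y)/10 - exp(-3*y)*cos(y)/10 + C

Let I denote the integral. Integrate by parts with u = sin(y), dv = exp(-3*y) dy, so v = -exp(-3*y)/3: I = -exp(-3*y)*sin(y)/3 + (1/3)·∫ exp(-3*y)*cos(y) dy.
Apply parts again with u = cos(y), dv = exp(-3*y) dy: ∫ exp(-3*y)*cos(y) dy = -exp(-3*y)*cos(y)/3 − (1/3)·I. Substituting back brings back I: I = -exp(-3*y)*sin(y)/3 - exp(-3*y)*cos(y)/9 − (1/9)·I.
Solving for I: (1 + 1/9)·I equals the remaining terms, so I = (9/10)·(-exp(-3*y)*sin(y)/3 - exp(-3*y)*cos(y)/9).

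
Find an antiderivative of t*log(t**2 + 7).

t**2*log(t**2 + 7)/2 - t**2/2 + 7*log(t**2 + 7)/2 + C

Let u = t**2 + 7, so du = (2*t) dt.
The integral becomes (1/2)·∫ log(u) du; integrate by parts with u′=log(u), dv′=du.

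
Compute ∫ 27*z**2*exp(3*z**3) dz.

Let u = 3*z**3, so du = (9*z**2) dz.
Rewriting, the integral becomes 3·∫ e^u du = 3·e^u.
Substituting back, u = 3*z**3.

3*exp(3*z**3) + C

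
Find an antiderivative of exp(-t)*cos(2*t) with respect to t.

2*exp(-t)*sin(2*t)/5 - exp(-t)*cos(2*t)/5 + C

Let I denote the integral. Integrate by parts with u = cos(2*t), dv = exp(-t) dt, so v = -exp(-t): I = -exp(-t)*cos(2*t) − 2·∫ exp(-t)*sin(2*t) dt.
Apply parts again with u = sin(2*t), dv = exp(-t) dt: ∫ exp(-t)*sin(2*t) dt = -exp(-t)*sin(2*t) + 2·I. Substituting back brings back I: I = 2*exp(-t)*sin(2*t) - exp(-t)*cos(2*t) − 4·I.
Solving for I: (1 + 4)·I equals the remaining terms, so I = (1/5)·(2*exp(-t)*sin(2*t) - exp(-t)*cos(2*t)).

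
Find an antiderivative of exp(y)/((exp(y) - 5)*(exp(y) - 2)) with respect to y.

Let u = e^y, du = e^y dy.
The integral becomes ∫ du/((u-5)(u-2)); decompose into partial fractions.

log(exp(y) - 5)/3 - log(exp(y) - 2)/3 + C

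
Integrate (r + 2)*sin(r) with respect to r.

-r*cos(r) + sin(r) - 2*cos(r) + C

Use integration by parts with u = r + 2, dv = sin(r) dr, so v = -cos(r).
Apply parts 1 times (tabular method): alternate signs, differentiate u down to 0, integrate dv up.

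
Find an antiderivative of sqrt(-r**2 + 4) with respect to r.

r*sqrt(-r**2 + 4)/2 + 2*asin(r/2) + C

Substitute r = 2·sin(θ), so dr = 2·cos(θ) dθ and the radical becomes sqrt(-r**2 + 4) = 2·cos(θ) by the Pythagorean identity.
Integrate the resulting trig expression in θ, then back-substitute θ = asin(r/2), sin(θ) = r/2, cos(θ) = sqrt(-r**2 + 4)/2 (absorbing any constant into C).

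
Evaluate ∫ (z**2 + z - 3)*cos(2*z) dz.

z**2*sin(2*z)/2 + z*sin(2*z)/2 + z*cos(2*z)/2 - 7*sin(2*z)/4 + cos(2*z)/4 + C

Use integration by parts with u = z**2 + z - 3, dv = cos(2*z) dz, so v = sin(2*z)/2.
Apply parts 2 times (tabular method): alternate signs, differentiate u down to 0, integrate dv up.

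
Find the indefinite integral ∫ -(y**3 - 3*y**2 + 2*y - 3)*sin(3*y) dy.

Use integration by parts with u = y**3 - 3*y**2 + 2*y - 3, dv = -sin(3*y) dy, so v = cos(3*y)/3.
Apply parts 3 times (tabular method): alternate signs, differentiate u down to 0, integrate dv up.

y**3*cos(3*y)/3 - y**2*sin(3*y)/3 - y**2*cos(3*y) + 2*y*sin(3*y)/3 + 4*y*cos(3*y)/9 - 4*sin(3*y)/27 - 7*cos(3*y)/9 + C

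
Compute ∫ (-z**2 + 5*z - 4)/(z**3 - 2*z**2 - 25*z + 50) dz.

-2*log(z - 5)/15 - 2*log(z - 2)/21 - 27*log(z + 5)/35 + C

Factor the denominator: (z - 5)*(z - 2)*(z + 5).
Partial-fraction decomposition: -27/(35*(z + 5)) - 2/(21*(z - 2)) - 2/(15*(z - 5)).
Integrate each term: A/(z−a) contributes A·log|z−a|.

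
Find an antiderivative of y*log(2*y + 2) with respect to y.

y**2*log(2*y + 2)/2 - y**2/4 + y/2 - log(y + 1)/2 + C

Use integration by parts with u = log(2*y + 2), dv = y dy.
Then du = 2/(2*y + 2) dy and v = y**2/2.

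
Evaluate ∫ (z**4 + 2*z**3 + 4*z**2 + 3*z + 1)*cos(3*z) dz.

z**4*sin(3*z)/3 + 2*z**3*sin(3*z)/3 + 4*z**3*cos(3*z)/9 + 8*z**2*sin(3*z)/9 + 2*z**2*cos(3*z)/3 + 5*z*sin(3*z)/9 + 16*z*cos(3*z)/27 + 11*sin(3*z)/81 + 5*cos(3*z)/27 + C

Use integration by parts with u = z**4 + 2*z**3 + 4*z**2 + 3*z + 1, dv = cos(3*z) dz, so v = sin(3*z)/3.
Apply parts 4 times (tabular method): alternate signs, differentiate u down to 0, integrate dv up.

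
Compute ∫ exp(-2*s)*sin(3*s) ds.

-2*exp(-2*s)*sin(3*s)/13 - 3*exp(-2*s)*cos(3*s)/13 + C

Let I denote the integral. Integrate by parts with u = sin(3*s), dv = exp(-2*s) ds, so v = -exp(-2*s)/2: I = -exp(-2*s)*sin(3*s)/2 + (3/2)·∫ exp(-2*s)*cos(3*s) ds.
Apply parts again with u = cos(3*s), dv = exp(-2*s) ds: ∫ exp(-2*s)*cos(3*s) ds = -exp(-2*s)*cos(3*s)/2 − (3/2)·I. Substituting back brings back I: I = -exp(-2*s)*sin(3*s)/2 - 3*exp(-2*s)*cos(3*s)/4 − (9/4)·I.
Solving for I: (1 + 9/4)·I equals the remaining terms, so I = (4/13)·(-exp(-2*s)*sin(3*s)/2 - 3*exp(-2*s)*cos(3*s)/4).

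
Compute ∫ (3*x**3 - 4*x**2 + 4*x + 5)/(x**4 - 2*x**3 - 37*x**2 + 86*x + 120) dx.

50*log(x - 5)/11 - 149*log(x - 4)/50 - log(x + 1)/25 + 811*log(x + 6)/550 + C

Factor the denominator: (x - 5)*(x - 4)*(x + 1)*(x + 6).
Partial-fraction decomposition: 811/(550*(x + 6)) - 1/(25*(x + 1)) - 149/(50*(x - 4)) + 50/(11*(x - 5)).
Integrate each term: A/(x−a) contributes A·log|x−a|.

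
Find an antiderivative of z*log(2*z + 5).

z**2*log(2*z + 5)/2 - z**2/4 + 5*z/4 - 25*log(2*z + 5)/8 + C

Use integration by parts with u = log(2*z + 5), dv = z dz.
Then du = 2/(2*z + 5) dz and v = z**2/2.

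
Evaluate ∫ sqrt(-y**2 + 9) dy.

Substitute y = 3·sin(θ), so dy = 3·cos(θ) dθ and the radical becomes sqrt(-y**2 + 9) = 3·cos(θ) by the Pythagorean identity.
Integrate the resulting trig expression in θ, then back-substitute θ = asin(y/3), sin(θ) = y/3, cos(θ) = sqrt(-y**2 + 9)/3 (absorbing any constant into C).

y*sqrt(-y**2 + 9)/2 + 9*asin(y/3)/2 + C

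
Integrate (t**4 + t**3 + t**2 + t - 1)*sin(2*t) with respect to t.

-t**4*cos(2*t)/2 + t**3*sin(2*t) - t**3*cos(2*t)/2 + 3*t**2*sin(2*t)/4 + t**2*cos(2*t) - t*sin(2*t) + t*cos(2*t)/4 - sin(2*t)/8 + C

Use integration by parts with u = t**4 + t**3 + t**2 + t - 1, dv = sin(2*t) dt, so v = -cos(2*t)/2.
Apply parts 4 times (tabular method): alternate signs, differentiate u down to 0, integrate dv up.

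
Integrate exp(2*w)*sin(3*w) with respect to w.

Let I denote the integral. Integrate by parts with u = sin(3*w), dv = exp(2*w) dw, so v = exp(2*w)/2: I = exp(2*w)*sin(3*w)/2 − (3/2)·∫ exp(2*w)*cos(3*w) dw.
Apply parts again with u = cos(3*w), dv = exp(2*w) dw: ∫ exp(2*w)*cos(3*w) dw = exp(2*w)*cos(3*w)/2 + (3/2)·I. Substituting back brings back I: I = exp(2*w)*sin(3*w)/2 - 3*exp(2*w)*cos(3*w)/4 − (9/4)·I.
Solving for I: (1 + 9/4)·I equals the remaining terms, so I = (4/13)·(exp(2*w)*sin(3*w)/2 - 3*exp(2*w)*cos(3*w)/4).

2*exp(2*w)*sin(3*w)/13 - 3*exp(2*w)*cos(3*w)/13 + C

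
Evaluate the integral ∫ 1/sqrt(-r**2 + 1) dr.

Substitute r = sin(θ), so dr = cos(θ) dθ and the radical becomes sqrt(-r**2 + 1) = cos(θ) by the Pythagorean identity.
Integrate the resulting trig expression in θ, then back-substitute θ = asin(r), sin(θ) = r, cos(θ) = sqrt(-r**2 + 1) (absorbing any constant into C).

asin(r) + C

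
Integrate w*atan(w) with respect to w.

w**2*atan(w)/2 - w/2 + atan(w)/2 + C

Use integration by parts with u = arctan(w), dv = w dw.
Then du = 1/(w**2 + 1) dw.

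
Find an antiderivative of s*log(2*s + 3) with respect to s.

Use integration by parts with u = log(2*s + 3), dv = s ds.
Then du = 2/(2*s + 3) ds and v = s**2/2.

s**2*log(2*s + 3)/2 - s**2/4 + 3*s/4 - 9*log(2*s + 3)/8 + C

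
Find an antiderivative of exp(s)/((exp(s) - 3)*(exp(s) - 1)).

log(exp(s) - 3)/2 - log(exp(s) - 1)/2 + C

Let u = e^s, du = e^s ds.
The integral becomes ∫ du/((u-1)(u-3)); decompose into partial fractions.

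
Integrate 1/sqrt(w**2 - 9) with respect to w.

Substitute w = 3·sec(θ), so dw = 3·sec(θ)*tan(θ) dθ and the radical becomes sqrt(w**2 - 9) = 3·tan(θ) by the Pythagorean identity.
Integrate the resulting trig expression in θ, then back-substitute sec(θ) = w/3, tan(θ) = sqrt(w**2 - 9)/3 (absorbing any constant into C).

log(w + sqrt(w**2 - 9)) + C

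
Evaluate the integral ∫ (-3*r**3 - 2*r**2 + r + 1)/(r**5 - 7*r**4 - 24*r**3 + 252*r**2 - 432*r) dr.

-log(r)/432 - 713*log(r - 6)/432 + 219*log(r - 4)/80 - 95*log(r - 3)/81 + 571*log(r + 6)/6480 + C

Factor the denominator: r*(r - 6)*(r - 4)*(r - 3)*(r + 6).
Partial-fraction decomposition: 571/(6480*(r + 6)) - 95/(81*(r - 3)) + 219/(80*(r - 4)) - 713/(432*(r - 6)) - 1/(432*r).
Integrate each term: A/(r−a) contributes A·log|r−a|.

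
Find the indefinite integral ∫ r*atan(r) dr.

Use integration by parts with u = arctan(r), dv = r dr.
Then du = 1/(r**2 + 1) dr.

r**2*atan(r)/2 - r/2 + atan(r)/2 + C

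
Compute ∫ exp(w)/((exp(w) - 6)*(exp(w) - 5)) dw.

log(exp(w) - 6) - log(exp(w) - 5) + C

Let u = e^w, du = e^w dw.
The integral becomes ∫ du/((u-5)(u-6)); decompose into partial fractions.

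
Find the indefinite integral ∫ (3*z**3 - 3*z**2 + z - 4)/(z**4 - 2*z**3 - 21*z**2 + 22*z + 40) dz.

Factor the denominator: (z - 5)*(z - 2)*(z + 1)*(z + 4).
Partial-fraction decomposition: 124/(81*(z + 4)) - 11/(54*(z + 1)) - 5/(27*(z - 2)) + 301/(162*(z - 5)).
Integrate each term: A/(z−a) contributes A·log|z−a|.

301*log(z - 5)/162 - 5*log(z - 2)/27 - 11*log(z + 1)/54 + 124*log(z + 4)/81 + C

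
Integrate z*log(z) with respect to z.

Use integration by parts with u = log(z), dv = z dz.
Then du = 1/z dz and v = z**2/2.

z**2*log(z)/2 - z**2/4 + C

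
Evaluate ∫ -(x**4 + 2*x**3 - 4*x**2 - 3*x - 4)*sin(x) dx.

x**4*cos(x) - 4*x**3*sin(x) + 2*x**3*cos(x) - 6*x**2*sin(x) - 16*x**2*cos(x) + 32*x*sin(x) - 15*x*cos(x) + 15*sin(x) + 28*cos(x) + C

Use integration by parts with u = x**4 + 2*x**3 - 4*x**2 - 3*x - 4, dv = -sin(x) dx, so v = cos(x).
Apply parts 4 times (tabular method): alternate signs, differentiate u down to 0, integrate dv up.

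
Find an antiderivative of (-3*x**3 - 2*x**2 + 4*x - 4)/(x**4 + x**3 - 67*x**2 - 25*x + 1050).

Factor the denominator: (x - 6)*(x - 5)*(x + 5)*(x + 7).
Partial-fraction decomposition: -899/(312*(x + 7)) + 301/(220*(x + 5)) + 409/(120*(x - 5)) - 700/(143*(x - 6)).
Integrate each term: A/(x−a) contributes A·log|x−a|.

-700*log(x - 6)/143 + 409*log(x - 5)/120 + 301*log(x + 5)/220 - 899*log(x + 7)/312 + C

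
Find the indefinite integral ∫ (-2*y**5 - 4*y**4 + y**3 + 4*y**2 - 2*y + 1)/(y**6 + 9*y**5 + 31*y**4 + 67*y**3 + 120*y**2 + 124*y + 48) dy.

Factor the denominator: (y + 1)**2*(y + 3)*(y + 4)*(y**2 + 4).
Partial-fraction decomposition: (529*y + 1416)/(1300*(y**2 + 4)) - 1033/(180*(y + 4)) + 89/(26*(y + 3)) - 41/(450*(y + 1)) + 2/(15*(y + 1)**2).
Integrate each term; A/(y−a) gives A·log|y−a|; the (By+D)/(y²+p²) term gives a log and an atan.

-41*log(y + 1)/450 + 89*log(y + 3)/26 - 1033*log(y + 4)/180 + 529*log(y**2 + 4)/2600 + 177*atan(y/2)/325 - 2/(15*y + 15) + C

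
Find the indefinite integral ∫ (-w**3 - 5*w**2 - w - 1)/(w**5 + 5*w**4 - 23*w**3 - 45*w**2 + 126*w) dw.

-log(w)/126 - 19*log(w - 3)/45 + 31*log(w - 2)/90 + 2*log(w + 3)/45 + 13*log(w + 7)/315 + C

Factor the denominator: w*(w - 3)*(w - 2)*(w + 3)*(w + 7).
Partial-fraction decomposition: 13/(315*(w + 7)) + 2/(45*(w + 3)) + 31/(90*(w - 2)) - 19/(45*(w - 3)) - 1/(126*w).
Integrate each term: A/(w−a) contributes A·log|w−a|.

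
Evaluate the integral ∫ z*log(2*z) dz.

Use integration by parts with u = log(2*z), dv = z dz.
Then du = 1/z dz and v = z**2/2.

z**2*(log(z) + log(2))/2 - z**2/4 + C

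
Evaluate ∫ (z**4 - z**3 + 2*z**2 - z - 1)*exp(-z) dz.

Use integration by parts with u = z**4 - z**3 + 2*z**2 - z - 1, dv = exp(-z) dz, so v = -exp(-z).
Apply parts 4 times (tabular method): alternate signs, differentiate u down to 0, integrate dv up.

(-z**4 - 3*z**3 - 11*z**2 - 21*z - 20)*exp(-z) + C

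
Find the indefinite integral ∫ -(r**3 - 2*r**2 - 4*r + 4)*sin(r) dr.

Use integration by parts with u = r**3 - 2*r**2 - 4*r + 4, dv = -sin(r) dr, so v = cos(r).
Apply parts 3 times (tabular method): alternate signs, differentiate u down to 0, integrate dv up.

r**3*cos(r) - 3*r**2*sin(r) - 2*r**2*cos(r) + 4*r*sin(r) - 10*r*cos(r) + 10*sin(r) + 8*cos(r) + C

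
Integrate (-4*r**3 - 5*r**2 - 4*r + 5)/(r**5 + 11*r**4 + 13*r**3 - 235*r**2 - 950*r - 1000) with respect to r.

-32*log(r - 5)/315 - 25*log(r + 2)/126 + 197*log(r + 4)/18 - 479*log(r + 5)/45 + 40/(3*r + 15) + C

Factor the denominator: (r - 5)*(r + 2)*(r + 4)*(r + 5)**2.
Partial-fraction decomposition: -479/(45*(r + 5)) - 40/(3*(r + 5)**2) + 197/(18*(r + 4)) - 25/(126*(r + 2)) - 32/(315*(r - 5)).
Integrate each term; A/(r−a) gives A·log|r−a|; A/(r−a)² gives −A/(r−a).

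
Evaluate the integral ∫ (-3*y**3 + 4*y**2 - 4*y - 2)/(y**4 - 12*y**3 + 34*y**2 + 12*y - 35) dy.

-863*log(y - 7)/96 + 99*log(y - 5)/16 - 5*log(y - 1)/48 - 3*log(y + 1)/32 + C

Factor the denominator: (y - 7)*(y - 5)*(y - 1)*(y + 1).
Partial-fraction decomposition: -3/(32*(y + 1)) - 5/(48*(y - 1)) + 99/(16*(y - 5)) - 863/(96*(y - 7)).
Integrate each term: A/(y−a) contributes A·log|y−a|.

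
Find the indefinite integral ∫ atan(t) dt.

Use integration by parts with u = arctan(t), dv = dt.
Then du = 1/(t**2 + 1) dt.

t*atan(t) - log(t**2 + 1)/2 + C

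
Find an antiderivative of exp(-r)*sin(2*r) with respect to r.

-exp(-r)*sin(2*r)/5 - 2*exp(-r)*cos(2*r)/5 + C

Let I denote the integral. Integrate by parts with u = sin(2*r), dv = exp(-r) dr, so v = -exp(-r): I = -exp(-r)*sin(2*r) + 2·∫ exp(-r)*cos(2*r) dr.
Apply parts again with u = cos(2*r), dv = exp(-r) dr: ∫ exp(-r)*cos(2*r) dr = -exp(-r)*cos(2*r) − 2·I. Substituting back brings back I: I = -exp(-r)*sin(2*r) - 2*exp(-r)*cos(2*r) − 4·I.
Solving for I: (1 + 4)·I equals the remaining terms, so I = (1/5)·(-exp(-r)*sin(2*r) - 2*exp(-r)*cos(2*r)).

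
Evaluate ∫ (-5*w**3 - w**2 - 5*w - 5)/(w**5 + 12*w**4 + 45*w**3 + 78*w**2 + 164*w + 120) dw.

Factor the denominator: (w + 1)*(w + 5)*(w + 6)*(w**2 + 4).
Partial-fraction decomposition: -(233*w - 2238)/(5800*(w**2 + 4)) + 1069/(200*(w + 6)) - 155/(29*(w + 5)) + 1/(25*(w + 1)).
Integrate each term; A/(w−a) gives A·log|w−a|; the (Bw+D)/(w²+p²) term gives a log and an atan.

log(w + 1)/25 - 155*log(w + 5)/29 + 1069*log(w + 6)/200 - 233*log(w**2 + 4)/11600 + 1119*atan(w/2)/5800 + C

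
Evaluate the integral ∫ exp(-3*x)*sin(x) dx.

Let I denote the integral. Integrate by parts with u = sin(x), dv = exp(-3*x) dx, so v = -exp(-3*x)/3: I = -exp(-3*x)*sin(x)/3 + (1/3)·∫ exp(-3*x)*cos(x) dx.
Apply parts again with u = cos(x), dv = exp(-3*x) dx: ∫ exp(-3*x)*cos(x) dx = -exp(-3*x)*cos(x)/3 − (1/3)·I. Substituting back brings back I: I = -exp(-3*x)*sin(x)/3 - exp(-3*x)*cos(x)/9 − (1/9)·I.
Solving for I: (1 + 1/9)·I equals the remaining terms, so I = (9/10)·(-exp(-3*x)*sin(x)/3 - exp(-3*x)*cos(x)/9).

-3*exp(-3*x)*sin(x)/10 - exp(-3*x)*cos(x)/10 + C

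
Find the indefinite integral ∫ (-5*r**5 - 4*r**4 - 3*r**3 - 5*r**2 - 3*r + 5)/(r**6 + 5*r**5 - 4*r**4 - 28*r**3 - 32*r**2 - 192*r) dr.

-5*log(r)/192 - 1669*log(r - 3)/1911 - 59729*log(r + 4)/15680 - 303*log(r**2 + 4)/2080 + 109*atan(r/2)/260 - 845/(112*r + 448) + C

Factor the denominator: r*(r - 3)*(r + 4)**2*(r**2 + 4).
Partial-fraction decomposition: -(303*r - 872)/(1040*(r**2 + 4)) - 59729/(15680*(r + 4)) + 845/(112*(r + 4)**2) - 1669/(1911*(r - 3)) - 5/(192*r).
Integrate each term; A/(r−a) gives A·log|r−a|; the (Br+D)/(r²+p²) term gives a log and an atan.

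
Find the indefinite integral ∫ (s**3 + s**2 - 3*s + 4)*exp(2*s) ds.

(4*s**3 - 2*s**2 - 10*s + 21)*exp(2*s)/8 + C

Use integration by parts with u = s**3 + s**2 - 3*s + 4, dv = exp(2*s) ds, so v = exp(2*s)/2.
Apply parts 3 times (tabular method): alternate signs, differentiate u down to 0, integrate dv up.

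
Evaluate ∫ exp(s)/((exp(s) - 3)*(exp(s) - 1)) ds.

log(exp(s) - 3)/2 - log(exp(s) - 1)/2 + C

Let u = e^s, du = e^s ds.
The integral becomes ∫ du/((u-3)(u-1)); decompose into partial fractions.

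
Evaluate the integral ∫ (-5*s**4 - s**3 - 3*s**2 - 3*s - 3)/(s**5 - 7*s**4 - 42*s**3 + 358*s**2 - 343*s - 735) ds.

Factor the denominator: (s - 7)*(s - 5)*(s - 3)*(s + 1)*(s + 7).
Partial-fraction decomposition: -11791/(10080*(s + 7)) + 7/(1152*(s + 1)) - 471/(320*(s - 3)) + 3343/(288*(s - 5)) - 12519/(896*(s - 7)).
Integrate each term: A/(s−a) contributes A·log|s−a|.

-12519*log(s - 7)/896 + 3343*log(s - 5)/288 - 471*log(s - 3)/320 + 7*log(s + 1)/1152 - 11791*log(s + 7)/10080 + C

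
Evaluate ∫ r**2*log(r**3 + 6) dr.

r**3*log(r**3 + 6)/3 - r**3/3 + 2*log(r**3 + 6) + C

Let u = r**3 + 6, so du = (3*r**2) dr.
The integral becomes (1/3)·∫ log(u) du; integrate by parts with u′=log(u), dv′=du.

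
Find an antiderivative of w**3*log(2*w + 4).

w**4*log(2*w + 4)/4 - w**4/16 + w**3/6 - w**2/2 + 2*w - 4*log(w + 2) + C

Use integration by parts with u = log(2*w + 4), dv = w**3 dw.
Then du = 2/(2*w + 4) dw and v = w**4/4.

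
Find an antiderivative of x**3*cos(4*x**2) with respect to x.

Let u = x², du = 2x dx; rewrite as (1/2)∫ u^1·cos(4u) du.
Now integrate by parts 1 time.

x**2*sin(4*x**2)/8 + cos(4*x**2)/32 + C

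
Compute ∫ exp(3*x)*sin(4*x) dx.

3*exp(3*x)*sin(4*x)/25 - 4*exp(3*x)*cos(4*x)/25 + C

Let I denote the integral. Integrate by parts with u = sin(4*x), dv = exp(3*x) dx, so v = exp(3*x)/3: I = exp(3*x)*sin(4*x)/3 − (4/3)·∫ exp(3*x)*cos(4*x) dx.
Apply parts again with u = cos(4*x), dv = exp(3*x) dx: ∫ exp(3*x)*cos(4*x) dx = exp(3*x)*cos(4*x)/3 + (4/3)·I. Substituting back brings back I: I = exp(3*x)*sin(4*x)/3 - 4*exp(3*x)*cos(4*x)/9 − (16/9)·I.
Solving for I: (1 + 16/9)·I equals the remaining terms, so I = (9/25)·(exp(3*x)*sin(4*x)/3 - 4*exp(3*x)*cos(4*x)/9).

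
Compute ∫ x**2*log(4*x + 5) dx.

x**3*log(4*x + 5)/3 - x**3/9 + 5*x**2/24 - 25*x/48 + 125*log(4*x + 5)/192 + C

Use integration by parts with u = log(4*x + 5), dv = x**2 dx.
Then du = 4/(4*x + 5) dx and v = x**3/3.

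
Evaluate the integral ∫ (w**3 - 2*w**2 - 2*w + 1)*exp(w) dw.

(w**3 - 5*w**2 + 8*w - 7)*exp(w) + C

Use integration by parts with u = w**3 - 2*w**2 - 2*w + 1, dv = exp(w) dw, so v = exp(w).
Apply parts 3 times (tabular method): alternate signs, differentiate u down to 0, integrate dv up.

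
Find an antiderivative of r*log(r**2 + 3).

r**2*log(r**2 + 3)/2 - r**2/2 + 3*log(r**2 + 3)/2 + C

Let u = r**2 + 3, so du = (2*r) dr.
The integral becomes (1/2)·∫ log(u) du; integrate by parts with u′=log(u), dv′=du.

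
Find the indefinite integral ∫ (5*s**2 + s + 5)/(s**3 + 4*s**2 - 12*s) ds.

-5*log(s)/12 + 27*log(s - 2)/16 + 179*log(s + 6)/48 + C

Factor the denominator: s*(s - 2)*(s + 6).
Partial-fraction decomposition: 179/(48*(s + 6)) + 27/(16*(s - 2)) - 5/(12*s).
Integrate each term: A/(s−a) contributes A·log|s−a|.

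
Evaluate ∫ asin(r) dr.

r*asin(r) + sqrt(-r**2 + 1) + C

Use integration by parts with u = arcsin(r), dv = dr.
Then du = 1/sqrt(-r**2 + 1) dr.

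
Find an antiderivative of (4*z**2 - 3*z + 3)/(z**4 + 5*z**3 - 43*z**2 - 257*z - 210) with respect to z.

89*log(z - 7)/624 - log(z + 1)/16 + 59*log(z + 5)/24 - 33*log(z + 6)/13 + C

Factor the denominator: (z - 7)*(z + 1)*(z + 5)*(z + 6).
Partial-fraction decomposition: -33/(13*(z + 6)) + 59/(24*(z + 5)) - 1/(16*(z + 1)) + 89/(624*(z - 7)).
Integrate each term: A/(z−a) contributes A·log|z−a|.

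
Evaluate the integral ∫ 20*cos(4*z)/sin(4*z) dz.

Let u = sin(4*z), so du = (4*cos(4*z)) dz.
Rewriting, the integral becomes 5·∫ 1/u du = 5·log(u).
Substituting back, u = sin(4*z).

5*log(sin(4*z)) + C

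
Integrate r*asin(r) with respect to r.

r**2*asin(r)/2 + r*sqrt(-r**2 + 1)/4 - asin(r)/4 + C

Use integration by parts with u = arcsin(r), dv = r dr.
Then du = 1/sqrt(-r**2 + 1) dr.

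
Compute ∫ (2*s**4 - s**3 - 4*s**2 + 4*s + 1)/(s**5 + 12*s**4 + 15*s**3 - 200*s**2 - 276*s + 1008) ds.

8*log(s - 3)/45 - 17*log(s - 2)/432 + 71*log(s + 4)/36 - 2641*log(s + 6)/144 + 2461*log(s + 7)/135 + C

Factor the denominator: (s - 3)*(s - 2)*(s + 4)*(s + 6)*(s + 7).
Partial-fraction decomposition: 2461/(135*(s + 7)) - 2641/(144*(s + 6)) + 71/(36*(s + 4)) - 17/(432*(s - 2)) + 8/(45*(s - 3)).
Integrate each term: A/(s−a) contributes A·log|s−a|.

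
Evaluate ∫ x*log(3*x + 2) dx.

Use integration by parts with u = log(3*x + 2), dv = x dx.
Then du = 3/(3*x + 2) dx and v = x**2/2.

x**2*log(3*x + 2)/2 - x**2/4 + x/3 - 2*log(3*x + 2)/9 + C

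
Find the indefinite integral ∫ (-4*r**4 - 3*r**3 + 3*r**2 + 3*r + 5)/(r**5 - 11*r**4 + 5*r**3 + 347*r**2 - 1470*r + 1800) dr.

12269*log(r - 5)/121 - 1151*log(r - 4)/10 + 91*log(r - 3)/9 - 4441*log(r + 6)/10890 + 1390/(11*r - 55) + C

Factor the denominator: (r - 5)**2*(r - 4)*(r - 3)*(r + 6).
Partial-fraction decomposition: -4441/(10890*(r + 6)) + 91/(9*(r - 3)) - 1151/(10*(r - 4)) + 12269/(121*(r - 5)) - 1390/(11*(r - 5)**2).
Integrate each term; A/(r−a) gives A·log|r−a|; A/(r−a)² gives −A/(r−a).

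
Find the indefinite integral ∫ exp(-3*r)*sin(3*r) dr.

-exp(-3*r)*sin(3*r)/6 - exp(-3*r)*cos(3*r)/6 + C

Let I denote the integral. Integrate by parts with u = sin(3*r), dv = exp(-3*r) dr, so v = -exp(-3*r)/3: I = -exp(-3*r)*sin(3*r)/3 + ∫ exp(-3*r)*cos(3*r) dr.
Apply parts again with u = cos(3*r), dv = exp(-3*r) dr: ∫ exp(-3*r)*cos(3*r) dr = -exp(-3*r)*cos(3*r)/3 − I. Substituting back brings back I: I = -exp(-3*r)*sin(3*r)/3 - exp(-3*r)*cos(3*r)/3 − I.
Solving for I: (1 + 1)·I equals the remaining terms, so I = (1/2)·(-exp(-3*r)*sin(3*r)/3 - exp(-3*r)*cos(3*r)/3).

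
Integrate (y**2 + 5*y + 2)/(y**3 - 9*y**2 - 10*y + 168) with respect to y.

86*log(y - 7)/11 - 34*log(y - 6)/5 - log(y + 4)/55 + C

Factor the denominator: (y - 7)*(y - 6)*(y + 4).
Partial-fraction decomposition: -1/(55*(y + 4)) - 34/(5*(y - 6)) + 86/(11*(y - 7)).
Integrate each term: A/(y−a) contributes A·log|y−a|.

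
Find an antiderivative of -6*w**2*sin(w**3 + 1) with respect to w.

2*cos(w**3 + 1) + C

Let u = w**3 + 1, so du = (3*w**2) dw.
Rewriting, the integral becomes -2·∫ sin(u) du = -2·-cos(u).
Substituting back, u = w**3 + 1.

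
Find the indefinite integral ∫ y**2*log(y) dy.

Use integration by parts with u = log(y), dv = y**2 dy.
Then du = 1/y dy and v = y**3/3.

y**3*log(y)/3 - y**3/9 + C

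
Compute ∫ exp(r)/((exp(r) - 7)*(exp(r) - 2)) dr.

Let u = e^r, du = e^r dr.
The integral becomes ∫ du/((u-2)(u-7)); decompose into partial fractions.

log(exp(r) - 7)/5 - log(exp(r) - 2)/5 + C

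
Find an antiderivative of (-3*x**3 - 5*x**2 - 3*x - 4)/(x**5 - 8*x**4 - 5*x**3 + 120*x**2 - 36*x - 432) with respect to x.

Factor the denominator: (x - 6)*(x - 4)*(x - 3)*(x + 2)*(x + 3).
Partial-fraction decomposition: 41/(378*(x + 3)) - 1/(40*(x + 2)) - 139/(90*(x - 3)) + 24/(7*(x - 4)) - 425/(216*(x - 6)).
Integrate each term: A/(x−a) contributes A·log|x−a|.

-425*log(x - 6)/216 + 24*log(x - 4)/7 - 139*log(x - 3)/90 - log(x + 2)/40 + 41*log(x + 3)/378 + C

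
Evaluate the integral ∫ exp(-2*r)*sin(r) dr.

Let I denote the integral. Integrate by parts with u = sin(r), dv = exp(-2*r) dr, so v = -exp(-2*r)/2: I = -exp(-2*r)*sin(r)/2 + (1/2)·∫ exp(-2*r)*cos(r) dr.
Apply parts again with u = cos(r), dv = exp(-2*r) dr: ∫ exp(-2*r)*cos(r) dr = -exp(-2*r)*cos(r)/2 − (1/2)·I. Substituting back brings back I: I = -exp(-2*r)*sin(r)/2 - exp(-2*r)*cos(r)/4 − (1/4)·I.
Solving for I: (1 + 1/4)·I equals the remaining terms, so I = (4/5)·(-exp(-2*r)*sin(r)/2 - exp(-2*r)*cos(r)/4).

-2*exp(-2*r)*sin(r)/5 - exp(-2*r)*cos(r)/5 + C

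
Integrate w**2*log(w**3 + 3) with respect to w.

Let u = w**3 + 3, so du = (3*w**2) dw.
The integral becomes (1/3)·∫ log(u) du; integrate by parts with u′=log(u), dv′=du.

w**3*log(w**3 + 3)/3 - w**3/3 + log(w**3 + 3) + C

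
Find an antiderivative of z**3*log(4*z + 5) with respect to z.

z**4*log(4*z + 5)/4 - z**4/16 + 5*z**3/48 - 25*z**2/128 + 125*z/256 - 625*log(4*z + 5)/1024 + C

Use integration by parts with u = log(4*z + 5), dv = z**3 dz.
Then du = 4/(4*z + 5) dz and v = z**4/4.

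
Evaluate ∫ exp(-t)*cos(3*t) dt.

3*exp(-t)*sin(3*t)/10 - exp(-t)*cos(3*t)/10 + C

Let I denote the integral. Integrate by parts with u = cos(3*t), dv = exp(-t) dt, so v = -exp(-t): I = -exp(-t)*cos(3*t) − 3·∫ exp(-t)*sin(3*t) dt.
Apply parts again with u = sin(3*t), dv = exp(-t) dt: ∫ exp(-t)*sin(3*t) dt = -exp(-t)*sin(3*t) + 3·I. Substituting back brings back I: I = 3*exp(-t)*sin(3*t) - exp(-t)*cos(3*t) − 9·I.
Solving for I: (1 + 9)·I equals the remaining terms, so I = (1/10)·(3*exp(-t)*sin(3*t) - exp(-t)*cos(3*t)).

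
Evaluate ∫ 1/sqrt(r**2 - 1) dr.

Substitute r = sec(θ), so dr = sec(θ)*tan(θ) dθ and the radical becomes sqrt(r**2 - 1) = tan(θ) by the Pythagorean identity.
Integrate the resulting trig expression in θ, then back-substitute sec(θ) = r, tan(θ) = sqrt(r**2 - 1) (absorbing any constant into C).

log(r + sqrt(r**2 - 1)) + C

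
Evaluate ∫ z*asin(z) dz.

z**2*asin(z)/2 + z*sqrt(-z**2 + 1)/4 - asin(z)/4 + C

Use integration by parts with u = arcsin(z), dv = z dz.
Then du = 1/sqrt(-z**2 + 1) dz.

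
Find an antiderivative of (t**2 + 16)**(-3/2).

t/(16*sqrt(t**2 + 16)) + C

Substitute t = 4·tan(θ), so dt = 4·sec(θ)^2 dθ and the radical becomes sqrt(t**2 + 16) = 4·sec(θ) by the Pythagorean identity.
Integrate the resulting trig expression in θ, then back-substitute tan(θ) = t/4, sec(θ) = sqrt(t**2 + 16)/4 (absorbing any constant into C).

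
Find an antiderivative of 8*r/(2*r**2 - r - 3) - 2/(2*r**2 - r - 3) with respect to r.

2*log(2*r**2 - r - 3) + C

Let u = 2*r**2 - r - 3, so du = (4*r - 1) dr.
Rewriting, the integral becomes 2·∫ 1/u du = 2·log(u).
Substituting back, u = 2*r**2 - r - 3.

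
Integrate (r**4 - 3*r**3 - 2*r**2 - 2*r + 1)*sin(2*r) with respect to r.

-r**4*cos(2*r)/2 + r**3*sin(2*r) + 3*r**3*cos(2*r)/2 - 9*r**2*sin(2*r)/4 + 5*r**2*cos(2*r)/2 - 5*r*sin(2*r)/2 - 5*r*cos(2*r)/4 + 5*sin(2*r)/8 - 7*cos(2*r)/4 + C

Use integration by parts with u = r**4 - 3*r**3 - 2*r**2 - 2*r + 1, dv = sin(2*r) dr, so v = -cos(2*r)/2.
Apply parts 4 times (tabular method): alternate signs, differentiate u down to 0, integrate dv up.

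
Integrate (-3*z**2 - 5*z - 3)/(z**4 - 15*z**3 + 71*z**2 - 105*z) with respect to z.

log(z)/35 - 185*log(z - 7)/56 + 103*log(z - 5)/20 - 15*log(z - 3)/8 + C

Factor the denominator: z*(z - 7)*(z - 5)*(z - 3).
Partial-fraction decomposition: -15/(8*(z - 3)) + 103/(20*(z - 5)) - 185/(56*(z - 7)) + 1/(35*z).
Integrate each term: A/(z−a) contributes A·log|z−a|.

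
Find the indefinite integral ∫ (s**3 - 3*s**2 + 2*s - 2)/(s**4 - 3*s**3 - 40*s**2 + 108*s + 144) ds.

59*log(s - 6)/84 - 11*log(s - 4)/50 - 8*log(s + 1)/175 + 169*log(s + 6)/300 + C

Factor the denominator: (s - 6)*(s - 4)*(s + 1)*(s + 6).
Partial-fraction decomposition: 169/(300*(s + 6)) - 8/(175*(s + 1)) - 11/(50*(s - 4)) + 59/(84*(s - 6)).
Integrate each term: A/(s−a) contributes A·log|s−a|.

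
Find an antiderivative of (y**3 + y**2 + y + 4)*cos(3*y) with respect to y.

Use integration by parts with u = y**3 + y**2 + y + 4, dv = cos(3*y) dy, so v = sin(3*y)/3.
Apply parts 3 times (tabular method): alternate signs, differentiate u down to 0, integrate dv up.

y**3*sin(3*y)/3 + y**2*sin(3*y)/3 + y**2*cos(3*y)/3 + y*sin(3*y)/9 + 2*y*cos(3*y)/9 + 34*sin(3*y)/27 + cos(3*y)/27 + C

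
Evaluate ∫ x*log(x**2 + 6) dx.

Let u = x**2 + 6, so du = (2*x) dx.
The integral becomes (1/2)·∫ log(u) du; integrate by parts with u′=log(u), dv′=du.

x**2*log(x**2 + 6)/2 - x**2/2 + 3*log(x**2 + 6) + C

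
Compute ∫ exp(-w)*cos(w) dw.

exp(-w)*sin(w)/2 - exp(-w)*cos(w)/2 + C

Let I denote the integral. Integrate by parts with u = cos(w), dv = exp(-w) dw, so v = -exp(-w): I = -exp(-w)*cos(w) − ∫ exp(-w)*sin(w) dw.
Apply parts again with u = sin(w), dv = exp(-w) dw: ∫ exp(-w)*sin(w) dw = -exp(-w)*sin(w) + I. Substituting back brings back I: I = exp(-w)*sin(w) - exp(-w)*cos(w) − I.
Solving for I: (1 + 1)·I equals the remaining terms, so I = (1/2)·(exp(-w)*sin(w) - exp(-w)*cos(w)).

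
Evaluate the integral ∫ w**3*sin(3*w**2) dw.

-w**2*cos(3*w**2)/6 + sin(3*w**2)/18 + C

Let u = w², du = 2w dw; rewrite as (1/2)∫ u^1·sin(3u) du.
Now integrate by parts 1 time.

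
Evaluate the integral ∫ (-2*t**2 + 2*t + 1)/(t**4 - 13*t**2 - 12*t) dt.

-log(t)/12 - 23*log(t - 4)/140 - 3*log(t + 1)/10 + 23*log(t + 3)/42 + C

Factor the denominator: t*(t - 4)*(t + 1)*(t + 3).
Partial-fraction decomposition: 23/(42*(t + 3)) - 3/(10*(t + 1)) - 23/(140*(t - 4)) - 1/(12*t).
Integrate each term: A/(t−a) contributes A·log|t−a|.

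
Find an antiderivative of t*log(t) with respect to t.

t**2*log(t)/2 - t**2/4 + C

Use integration by parts with u = log(t), dv = t dt.
Then du = 1/t dt and v = t**2/2.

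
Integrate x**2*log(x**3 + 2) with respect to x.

Let u = x**3 + 2, so du = (3*x**2) dx.
The integral becomes (1/3)·∫ log(u) du; integrate by parts with u′=log(u), dv′=du.

x**3*log(x**3 + 2)/3 - x**3/3 + 2*log(x**3 + 2)/3 + C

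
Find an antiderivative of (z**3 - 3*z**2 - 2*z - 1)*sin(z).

Use integration by parts with u = z**3 - 3*z**2 - 2*z - 1, dv = sin(z) dz, so v = -cos(z).
Apply parts 3 times (tabular method): alternate signs, differentiate u down to 0, integrate dv up.

-z**3*cos(z) + 3*z**2*sin(z) + 3*z**2*cos(z) - 6*z*sin(z) + 8*z*cos(z) - 8*sin(z) - 5*cos(z) + C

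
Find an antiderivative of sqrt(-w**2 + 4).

Substitute w = 2·sin(θ), so dw = 2·cos(θ) dθ and the radical becomes sqrt(-w**2 + 4) = 2·cos(θ) by the Pythagorean identity.
Integrate the resulting trig expression in θ, then back-substitute θ = asin(w/2), sin(θ) = w/2, cos(θ) = sqrt(-w**2 + 4)/2 (absorbing any constant into C).

w*sqrt(-w**2 + 4)/2 + 2*asin(w/2) + C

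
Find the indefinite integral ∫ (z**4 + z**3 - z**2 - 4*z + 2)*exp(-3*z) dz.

Use integration by parts with u = z**4 + z**3 - z**2 - 4*z + 2, dv = exp(-3*z) dz, so v = -exp(-3*z)/3.
Apply parts 4 times (tabular method): alternate signs, differentiate u down to 0, integrate dv up.

(-27*z**4 - 63*z**3 - 36*z**2 + 84*z - 26)*exp(-3*z)/81 + C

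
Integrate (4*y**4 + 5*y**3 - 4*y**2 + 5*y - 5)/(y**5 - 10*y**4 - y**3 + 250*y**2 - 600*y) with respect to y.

Factor the denominator: y*(y - 6)*(y - 5)*(y - 4)*(y + 5).
Partial-fraction decomposition: 349/(990*(y + 5)) + 1295/(72*(y - 4)) - 609/(10*(y - 5)) + 6145/(132*(y - 6)) + 1/(120*y).
Integrate each term: A/(y−a) contributes A·log|y−a|.

log(y)/120 + 6145*log(y - 6)/132 - 609*log(y - 5)/10 + 1295*log(y - 4)/72 + 349*log(y + 5)/990 + C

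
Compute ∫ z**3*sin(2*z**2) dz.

Let u = z², du = 2z dz; rewrite as (1/2)∫ u^1·sin(2u) du.
Now integrate by parts 1 time.

-z**2*cos(2*z**2)/4 + sin(2*z**2)/8 + C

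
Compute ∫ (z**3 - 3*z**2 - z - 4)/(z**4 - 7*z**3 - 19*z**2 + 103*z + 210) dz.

Factor the denominator: (z - 7)*(z - 5)*(z + 2)*(z + 3).
Partial-fraction decomposition: 11/(16*(z + 3)) - 22/(63*(z + 2)) - 41/(112*(z - 5)) + 37/(36*(z - 7)).
Integrate each term: A/(z−a) contributes A·log|z−a|.

37*log(z - 7)/36 - 41*log(z - 5)/112 - 22*log(z + 2)/63 + 11*log(z + 3)/16 + C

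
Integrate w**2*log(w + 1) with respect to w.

w**3*log(w + 1)/3 - w**3/9 + w**2/6 - w/3 + log(w + 1)/3 + C

Use integration by parts with u = log(w + 1), dv = w**2 dw.
Then du = 1/(w + 1) dw and v = w**3/3.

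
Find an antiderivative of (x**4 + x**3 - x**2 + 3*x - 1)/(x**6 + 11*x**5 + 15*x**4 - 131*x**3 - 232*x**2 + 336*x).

Factor the denominator: x*(x - 3)*(x - 1)*(x + 4)**2*(x + 7).
Partial-fraction decomposition: -1987/(5040*(x + 7)) + 64973/(176400*(x + 4)) - 163/(420*(x + 4)**2) - 3/(400*(x - 1)) + 107/(2940*(x - 3)) - 1/(336*x).
Integrate each term; A/(x−a) gives A·log|x−a|; A/(x−a)² gives −A/(x−a).

-log(x)/336 + 107*log(x - 3)/2940 - 3*log(x - 1)/400 + 64973*log(x + 4)/176400 - 1987*log(x + 7)/5040 + 163/(420*x + 1680) + C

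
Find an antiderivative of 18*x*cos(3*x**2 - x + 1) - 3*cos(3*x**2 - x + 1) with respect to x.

Let u = 3*x**2 - x + 1, so du = (6*x - 1) dx.
Rewriting, the integral becomes 3·∫ cos(u) du = 3·sin(u).
Substituting back, u = 3*x**2 - x + 1.

3*sin(3*x**2 - x + 1) + C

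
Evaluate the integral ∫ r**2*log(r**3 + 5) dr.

r**3*log(r**3 + 5)/3 - r**3/3 + 5*log(r**3 + 5)/3 + C

Let u = r**3 + 5, so du = (3*r**2) dr.
The integral becomes (1/3)·∫ log(u) du; integrate by parts with u′=log(u), dv′=du.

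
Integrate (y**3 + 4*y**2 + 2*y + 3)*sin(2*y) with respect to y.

-y**3*cos(2*y)/2 + 3*y**2*sin(2*y)/4 - 2*y**2*cos(2*y) + 2*y*sin(2*y) - y*cos(2*y)/4 + sin(2*y)/8 - cos(2*y)/2 + C

Use integration by parts with u = y**3 + 4*y**2 + 2*y + 3, dv = sin(2*y) dy, so v = -cos(2*y)/2.
Apply parts 3 times (tabular method): alternate signs, differentiate u down to 0, integrate dv up.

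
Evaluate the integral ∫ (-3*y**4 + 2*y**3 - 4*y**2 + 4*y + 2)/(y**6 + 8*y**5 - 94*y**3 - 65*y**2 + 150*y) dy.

log(y)/75 - 211*log(y - 3)/1920 - log(y - 1)/216 + 43*log(y + 2)/135 - 6259*log(y + 5)/28800 + 2243/(720*y + 3600) + C

Factor the denominator: y*(y - 3)*(y - 1)*(y + 2)*(y + 5)**2.
Partial-fraction decomposition: -6259/(28800*(y + 5)) - 2243/(720*(y + 5)**2) + 43/(135*(y + 2)) - 1/(216*(y - 1)) - 211/(1920*(y - 3)) + 1/(75*y).
Integrate each term; A/(y−a) gives A·log|y−a|; A/(y−a)² gives −A/(y−a).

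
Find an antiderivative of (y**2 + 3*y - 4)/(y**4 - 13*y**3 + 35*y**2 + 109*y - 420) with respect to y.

11*log(y - 7)/10 - 9*log(y - 5)/4 + 8*log(y - 4)/7 + log(y + 3)/140 + C

Factor the denominator: (y - 7)*(y - 5)*(y - 4)*(y + 3).
Partial-fraction decomposition: 1/(140*(y + 3)) + 8/(7*(y - 4)) - 9/(4*(y - 5)) + 11/(10*(y - 7)).
Integrate each term: A/(y−a) contributes A·log|y−a|.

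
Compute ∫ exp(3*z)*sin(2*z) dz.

Let I denote the integral. Integrate by parts with u = sin(2*z), dv = exp(3*z) dz, so v = exp(3*z)/3: I = exp(3*z)*sin(2*z)/3 − (2/3)·∫ exp(3*z)*cos(2*z) dz.
Apply parts again with u = cos(2*z), dv = exp(3*z) dz: ∫ exp(3*z)*cos(2*z) dz = exp(3*z)*cos(2*z)/3 + (2/3)·I. Substituting back brings back I: I = exp(3*z)*sin(2*z)/3 - 2*exp(3*z)*cos(2*z)/9 − (4/9)·I.
Solving for I: (1 + 4/9)·I equals the remaining terms, so I = (9/13)·(exp(3*z)*sin(2*z)/3 - 2*exp(3*z)*cos(2*z)/9).

3*exp(3*z)*sin(2*z)/13 - 2*exp(3*z)*cos(2*z)/13 + C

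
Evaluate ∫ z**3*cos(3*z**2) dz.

z**2*sin(3*z**2)/6 + cos(3*z**2)/18 + C

Let u = z², du = 2z dz; rewrite as (1/2)∫ u^1·cos(3u) du.
Now integrate by parts 1 time.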